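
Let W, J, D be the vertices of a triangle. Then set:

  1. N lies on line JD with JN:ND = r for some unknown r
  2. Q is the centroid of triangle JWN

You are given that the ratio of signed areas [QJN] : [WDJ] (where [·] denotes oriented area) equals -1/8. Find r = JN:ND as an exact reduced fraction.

r = 3/5

Choose coordinates W = (0, 0), J = (1, 0), D = (0, 1).
1. With JN:ND = r, write λ = r/(r+1) so N = J + λ·(D−J); N is affine-linear in λ
2. Q is the centroid of triangle JWN ⇒ Q is an affine combination of earlier points and hence also affine-linear in λ
Every point depending on N is an affine combination of N and λ-independent points, so each such coordinate is linear in λ; the λ² term in each signed area is a multiple of (D−J)×(D−J) = 0, so 2·[QJN] and 2·[WDJ] are each linear in λ. Evaluating at λ=0 and λ=1:
  2·[QJN] = 1/3·λ,   2·[WDJ] = -1
So [QJN]:[WDJ] = (1/3·λ) / (-1). Setting this equal to -1/8:
  1/3·λ = -1/8·(-1)  ⇒  λ = 3/8
Then r = λ/(1−λ) = (3/8)/(5/8) = 3/5. Check: with r = 3/5, N = (5/8, 3/8) and [QJN]:[WDJ] = -1/8 as required.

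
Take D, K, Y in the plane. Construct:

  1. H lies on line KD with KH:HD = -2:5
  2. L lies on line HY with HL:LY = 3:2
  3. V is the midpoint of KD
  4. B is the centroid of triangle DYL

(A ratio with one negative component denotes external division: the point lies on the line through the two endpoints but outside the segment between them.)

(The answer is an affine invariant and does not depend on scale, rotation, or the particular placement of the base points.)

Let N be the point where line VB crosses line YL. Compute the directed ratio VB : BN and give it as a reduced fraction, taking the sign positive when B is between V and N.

VB:BN = 11/10

Assign D = (0, 0), K = (1, 0), Y = (0, 1) — the answer is frame-independent, so this choice is without loss of generality.
1. H lies on line KD with KH:HD = -2:5 ⇒ H = (5/3, 0)
2. L lies on line HY with HL:LY = 3:2 ⇒ L = (2/3, 3/5)
3. V is the midpoint of KD ⇒ V = (1/2, 0)
4. B is the centroid of triangle DYL ⇒ B = (2/9, 8/15)
line VB meets YL at N = (-1/33, 56/55)
B = V + t·(N−V) with t = 11/21, so VB:BN = 11/21:10/21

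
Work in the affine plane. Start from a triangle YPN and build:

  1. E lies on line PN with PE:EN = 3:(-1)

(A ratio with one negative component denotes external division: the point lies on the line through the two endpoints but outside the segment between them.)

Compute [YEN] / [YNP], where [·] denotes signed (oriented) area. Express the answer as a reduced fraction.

Work in coordinates with Y = (0, 0), P = (1, 0), N = (0, 1).
1. E lies on line PN with PE:EN = 3:(-1) ⇒ E = (-1/2, 3/2)
2·[YEN] = -1/2, 2·[YNP] = -1
[YEN]:[YNP] = -1/2:-1 = 1/2

[YEN]:[YNP] = 1/2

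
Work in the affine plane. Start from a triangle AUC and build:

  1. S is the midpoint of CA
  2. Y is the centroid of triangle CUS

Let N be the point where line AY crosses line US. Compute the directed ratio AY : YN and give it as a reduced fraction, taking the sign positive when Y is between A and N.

Choose coordinates A = (0, 0), U = (1, 0), C = (0, 1).
1. S is the midpoint of CA ⇒ S = (0, 1/2)
2. Y is the centroid of triangle CUS ⇒ Y = (1/3, 1/2)
line AY meets US at N = (1/4, 3/8)
Y = A + t·(N−A) with t = 4/3, so AY:YN = 4/3:-1/3

AY:YN = -4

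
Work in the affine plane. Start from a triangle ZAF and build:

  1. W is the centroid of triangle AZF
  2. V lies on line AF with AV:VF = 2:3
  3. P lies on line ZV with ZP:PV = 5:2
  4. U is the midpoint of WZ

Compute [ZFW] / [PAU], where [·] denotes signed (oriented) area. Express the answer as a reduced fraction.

Work in coordinates with Z = (0, 0), A = (1, 0), F = (0, 1).
1. W is the centroid of triangle AZF ⇒ W = (1/3, 1/3)
2. V lies on line AF with AV:VF = 2:3 ⇒ V = (3/5, 2/5)
3. P lies on line ZV with ZP:PV = 5:2 ⇒ P = (3/7, 2/7)
4. U is the midpoint of WZ ⇒ U = (1/6, 1/6)
2·[ZFW] = -1/3, 2·[PAU] = -1/7
[ZFW]:[PAU] = -1/3:-1/7 = 7/3

[ZFW]:[PAU] = 7/3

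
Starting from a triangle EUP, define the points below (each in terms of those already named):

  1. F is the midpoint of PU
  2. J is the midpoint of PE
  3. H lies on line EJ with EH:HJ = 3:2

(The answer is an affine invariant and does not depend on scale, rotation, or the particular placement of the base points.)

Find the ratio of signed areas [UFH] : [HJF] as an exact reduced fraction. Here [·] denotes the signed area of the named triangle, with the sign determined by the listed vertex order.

[UFH]:[HJF] = -7/2

Work in coordinates with E = (0, 0), U = (1, 0), P = (0, 1).
1. F is the midpoint of PU ⇒ F = (1/2, 1/2)
2. J is the midpoint of PE ⇒ J = (0, 1/2)
3. H lies on line EJ with EH:HJ = 3:2 ⇒ H = (0, 3/10)
2·[UFH] = 7/20, 2·[HJF] = -1/10
[UFH]:[HJF] = 7/20:-1/10 = -7/2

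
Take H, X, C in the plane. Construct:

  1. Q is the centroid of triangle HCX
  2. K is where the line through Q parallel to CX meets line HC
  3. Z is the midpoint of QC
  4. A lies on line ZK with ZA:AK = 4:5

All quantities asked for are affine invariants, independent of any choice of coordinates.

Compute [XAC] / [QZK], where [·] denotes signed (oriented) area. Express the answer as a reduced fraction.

Set H = (0, 0), X = (1, 0), C = (0, 1); any affine frame gives the same invariant.
1. Q is the centroid of triangle HCX ⇒ Q = (1/3, 1/3)
2. K is where the line through Q parallel to CX meets line HC ⇒ K = (0, 2/3)
3. Z is the midpoint of QC ⇒ Z = (1/6, 2/3)
4. A lies on line ZK with ZA:AK = 4:5 ⇒ A = (5/54, 2/3)
2·[XAC] = -13/54, 2·[QZK] = 1/18
[XAC]:[QZK] = -13/54:1/18 = -13/3

[XAC]:[QZK] = -13/3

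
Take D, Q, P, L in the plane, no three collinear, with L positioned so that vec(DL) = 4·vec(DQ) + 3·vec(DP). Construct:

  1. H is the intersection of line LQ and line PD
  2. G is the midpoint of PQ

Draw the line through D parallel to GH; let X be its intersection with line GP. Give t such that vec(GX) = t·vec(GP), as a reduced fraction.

Set D = (0, 0), Q = (1, 0), P = (0, 1), L = (4, 3); any affine frame gives the same invariant.
1. H is the intersection of line LQ and line PD ⇒ H = (0, -1)
2. G is the midpoint of PQ ⇒ G = (1/2, 1/2)
through D parallel to GH: direction (-1/2, -3/2); meets GP at X = (1/4, 3/4)
X = G + t·(P−G) with t = 1/2

t = 1/2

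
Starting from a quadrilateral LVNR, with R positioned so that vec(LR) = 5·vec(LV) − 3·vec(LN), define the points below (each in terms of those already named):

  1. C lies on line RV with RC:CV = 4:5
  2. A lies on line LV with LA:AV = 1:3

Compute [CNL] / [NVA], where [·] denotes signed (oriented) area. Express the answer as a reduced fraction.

[CNL]:[NVA] = -116/27

Assign L = (0, 0), V = (1, 0), N = (0, 1), R = (5, -3) — the answer is frame-independent, so this choice is without loss of generality.
1. C lies on line RV with RC:CV = 4:5 ⇒ C = (29/9, -5/3)
2. A lies on line LV with LA:AV = 1:3 ⇒ A = (1/4, 0)
2·[CNL] = 29/9, 2·[NVA] = -3/4
[CNL]:[NVA] = 29/9:-3/4 = -116/27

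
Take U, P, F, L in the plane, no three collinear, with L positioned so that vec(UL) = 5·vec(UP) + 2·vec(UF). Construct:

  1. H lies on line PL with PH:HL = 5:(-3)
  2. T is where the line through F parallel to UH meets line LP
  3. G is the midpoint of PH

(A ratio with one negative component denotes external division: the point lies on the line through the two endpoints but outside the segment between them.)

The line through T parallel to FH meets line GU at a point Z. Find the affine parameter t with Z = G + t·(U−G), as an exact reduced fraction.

t = -81/7

Assign U = (0, 0), P = (1, 0), F = (0, 1), L = (5, 2) — the answer is frame-independent, so this choice is without loss of generality.
1. H lies on line PL with PH:HL = 5:(-3) ⇒ H = (11, 5)
2. T is where the line through F parallel to UH meets line LP ⇒ T = (33, 16)
3. G is the midpoint of PH ⇒ G = (6, 5/2)
through T parallel to FH: direction (11, 4); meets GU at Z = (528/7, 220/7)
Z = G + t·(U−G) with t = -81/7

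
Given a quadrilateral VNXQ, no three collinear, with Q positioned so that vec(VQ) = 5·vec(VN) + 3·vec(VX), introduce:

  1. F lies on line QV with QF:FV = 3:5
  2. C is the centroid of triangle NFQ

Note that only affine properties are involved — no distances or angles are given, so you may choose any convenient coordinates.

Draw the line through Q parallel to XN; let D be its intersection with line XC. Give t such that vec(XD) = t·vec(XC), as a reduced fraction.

t = 21/11

Work in coordinates with V = (0, 0), N = (1, 0), X = (0, 1), Q = (5, 3).
1. F lies on line QV with QF:FV = 3:5 ⇒ F = (25/8, 15/8)
2. C is the centroid of triangle NFQ ⇒ C = (73/24, 13/8)
through Q parallel to XN: direction (1, -1); meets XC at D = (511/88, 193/88)
D = X + t·(C−X) with t = 21/11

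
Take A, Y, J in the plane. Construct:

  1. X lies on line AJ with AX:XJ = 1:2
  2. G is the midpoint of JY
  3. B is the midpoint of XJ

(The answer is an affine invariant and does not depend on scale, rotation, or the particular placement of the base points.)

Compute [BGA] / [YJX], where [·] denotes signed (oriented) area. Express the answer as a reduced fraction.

[BGA]:[YJX] = -1/2

Assign A = (0, 0), Y = (1, 0), J = (0, 1) — the answer is frame-independent, so this choice is without loss of generality.
1. X lies on line AJ with AX:XJ = 1:2 ⇒ X = (0, 1/3)
2. G is the midpoint of JY ⇒ G = (1/2, 1/2)
3. B is the midpoint of XJ ⇒ B = (0, 2/3)
2·[BGA] = -1/3, 2·[YJX] = 2/3
[BGA]:[YJX] = -1/3:2/3 = -1/2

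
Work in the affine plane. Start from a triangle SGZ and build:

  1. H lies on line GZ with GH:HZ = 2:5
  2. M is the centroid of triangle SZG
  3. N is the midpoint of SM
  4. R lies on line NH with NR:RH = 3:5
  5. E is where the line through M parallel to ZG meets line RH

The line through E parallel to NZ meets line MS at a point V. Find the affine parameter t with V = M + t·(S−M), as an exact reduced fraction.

Assign S = (0, 0), G = (1, 0), Z = (0, 1) — the answer is frame-independent, so this choice is without loss of generality.
1. H lies on line GZ with GH:HZ = 2:5 ⇒ H = (5/7, 2/7)
2. M is the centroid of triangle SZG ⇒ M = (1/3, 1/3)
3. N is the midpoint of SM ⇒ N = (1/6, 1/6)
4. R lies on line NH with NR:RH = 3:5 ⇒ R = (125/336, 71/336)
5. E is where the line through M parallel to ZG meets line RH ⇒ E = (37/84, 19/84)
through E parallel to NZ: direction (-1/6, 5/6); meets MS at V = (17/42, 17/42)
V = M + t·(S−M) with t = -3/14

t = -3/14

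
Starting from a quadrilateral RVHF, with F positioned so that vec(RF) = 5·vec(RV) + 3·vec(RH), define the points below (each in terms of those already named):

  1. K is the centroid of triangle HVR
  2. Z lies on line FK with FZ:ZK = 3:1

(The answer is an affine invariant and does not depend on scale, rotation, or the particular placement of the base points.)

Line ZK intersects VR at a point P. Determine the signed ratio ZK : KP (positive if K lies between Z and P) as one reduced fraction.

ZK:KP = 2

Set R = (0, 0), V = (1, 0), H = (0, 1), F = (5, 3); any affine frame gives the same invariant.
1. K is the centroid of triangle HVR ⇒ K = (1/3, 1/3)
2. Z lies on line FK with FZ:ZK = 3:1 ⇒ Z = (3/2, 1)
line ZK meets VR at P = (-1/4, 0)
K = Z + t·(P−Z) with t = 2/3, so ZK:KP = 2/3:1/3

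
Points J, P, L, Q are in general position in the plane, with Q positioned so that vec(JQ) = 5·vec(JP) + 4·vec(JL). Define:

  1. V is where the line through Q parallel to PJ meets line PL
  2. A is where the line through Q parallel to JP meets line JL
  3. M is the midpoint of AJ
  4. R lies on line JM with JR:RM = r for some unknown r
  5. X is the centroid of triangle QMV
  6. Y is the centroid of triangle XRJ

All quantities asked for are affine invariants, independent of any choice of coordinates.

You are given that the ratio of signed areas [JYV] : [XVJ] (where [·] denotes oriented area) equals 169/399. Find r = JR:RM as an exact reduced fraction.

r = 4/3

Choose coordinates J = (0, 0), P = (1, 0), L = (0, 1), Q = (5, 4).
1. V is where the line through Q parallel to PJ meets line PL ⇒ V = (-3, 4)
2. A is where the line through Q parallel to JP meets line JL ⇒ A = (0, 4)
3. M is the midpoint of AJ ⇒ M = (0, 2)
4. With JR:RM = r, write λ = r/(r+1) so R = J + λ·(M−J); R is affine-linear in λ
5. X is the centroid of triangle QMV ⇒ X = (2/3, 10/3)
6. Y is the centroid of triangle XRJ ⇒ Y is an affine combination of earlier points and hence also affine-linear in λ
Every point depending on R is an affine combination of R and λ-independent points, so each such coordinate is linear in λ; the λ² term in each signed area is a multiple of (M−J)×(M−J) = 0, so 2·[JYV] and 2·[XVJ] are each linear in λ. Evaluating at λ=0 and λ=1:
  2·[JYV] = 2·λ + 38/9,   2·[XVJ] = 38/3
So [JYV]:[XVJ] = (2·λ + 38/9) / (38/3). Setting this equal to 169/399:
  2·λ + 38/9 = 169/399·(38/3)  ⇒  λ = 4/7
Then r = λ/(1−λ) = (4/7)/(3/7) = 4/3. Check: with r = 4/3, R = (0, 8/7) and [JYV]:[XVJ] = 169/399 as required.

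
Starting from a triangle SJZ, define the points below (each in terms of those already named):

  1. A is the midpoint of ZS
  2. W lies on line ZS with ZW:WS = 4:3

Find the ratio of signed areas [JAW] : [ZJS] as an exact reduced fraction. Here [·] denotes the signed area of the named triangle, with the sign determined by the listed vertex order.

Choose coordinates S = (0, 0), J = (1, 0), Z = (0, 1).
1. A is the midpoint of ZS ⇒ A = (0, 1/2)
2. W lies on line ZS with ZW:WS = 4:3 ⇒ W = (0, 3/7)
2·[JAW] = 1/14, 2·[ZJS] = -1
[JAW]:[ZJS] = 1/14:-1 = -1/14

[JAW]:[ZJS] = -1/14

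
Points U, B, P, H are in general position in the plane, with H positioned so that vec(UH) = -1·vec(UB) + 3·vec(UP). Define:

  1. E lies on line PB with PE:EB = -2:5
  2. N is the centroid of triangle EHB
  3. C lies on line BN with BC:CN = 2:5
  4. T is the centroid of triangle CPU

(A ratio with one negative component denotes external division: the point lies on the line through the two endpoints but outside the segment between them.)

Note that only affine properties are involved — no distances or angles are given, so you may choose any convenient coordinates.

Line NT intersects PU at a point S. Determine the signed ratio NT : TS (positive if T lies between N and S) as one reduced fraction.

NT:TS = -83/41

Assign U = (0, 0), B = (1, 0), P = (0, 1), H = (-1, 3) — the answer is frame-independent, so this choice is without loss of generality.
1. E lies on line PB with PE:EB = -2:5 ⇒ E = (-2/3, 5/3)
2. N is the centroid of triangle EHB ⇒ N = (-2/9, 14/9)
3. C lies on line BN with BC:CN = 2:5 ⇒ C = (41/63, 4/9)
4. T is the centroid of triangle CPU ⇒ T = (41/189, 13/27)
line NT meets PU at S = (0, 84/83)
T = N + t·(S−N) with t = 83/42, so NT:TS = 83/42:-41/42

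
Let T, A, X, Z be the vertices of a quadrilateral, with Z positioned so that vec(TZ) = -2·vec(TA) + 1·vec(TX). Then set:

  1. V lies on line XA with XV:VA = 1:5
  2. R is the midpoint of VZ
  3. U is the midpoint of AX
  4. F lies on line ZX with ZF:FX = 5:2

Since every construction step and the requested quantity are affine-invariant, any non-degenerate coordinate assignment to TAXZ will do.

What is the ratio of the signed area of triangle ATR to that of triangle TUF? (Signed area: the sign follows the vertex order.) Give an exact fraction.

Work in coordinates with T = (0, 0), A = (1, 0), X = (0, 1), Z = (-2, 1).
1. V lies on line XA with XV:VA = 1:5 ⇒ V = (1/6, 5/6)
2. R is the midpoint of VZ ⇒ R = (-11/12, 11/12)
3. U is the midpoint of AX ⇒ U = (1/2, 1/2)
4. F lies on line ZX with ZF:FX = 5:2 ⇒ F = (-4/7, 1)
2·[ATR] = -11/12, 2·[TUF] = 11/14
[ATR]:[TUF] = -11/12:11/14 = -7/6

[ATR]:[TUF] = -7/6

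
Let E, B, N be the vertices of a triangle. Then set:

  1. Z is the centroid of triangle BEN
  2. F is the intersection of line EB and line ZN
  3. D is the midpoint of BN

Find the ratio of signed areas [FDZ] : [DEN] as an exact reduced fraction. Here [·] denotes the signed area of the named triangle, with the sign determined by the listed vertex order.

[FDZ]:[DEN] = -1/6

Assign E = (0, 0), B = (1, 0), N = (0, 1) — the answer is frame-independent, so this choice is without loss of generality.
1. Z is the centroid of triangle BEN ⇒ Z = (1/3, 1/3)
2. F is the intersection of line EB and line ZN ⇒ F = (1/2, 0)
3. D is the midpoint of BN ⇒ D = (1/2, 1/2)
2·[FDZ] = 1/12, 2·[DEN] = -1/2
[FDZ]:[DEN] = 1/12:-1/2 = -1/6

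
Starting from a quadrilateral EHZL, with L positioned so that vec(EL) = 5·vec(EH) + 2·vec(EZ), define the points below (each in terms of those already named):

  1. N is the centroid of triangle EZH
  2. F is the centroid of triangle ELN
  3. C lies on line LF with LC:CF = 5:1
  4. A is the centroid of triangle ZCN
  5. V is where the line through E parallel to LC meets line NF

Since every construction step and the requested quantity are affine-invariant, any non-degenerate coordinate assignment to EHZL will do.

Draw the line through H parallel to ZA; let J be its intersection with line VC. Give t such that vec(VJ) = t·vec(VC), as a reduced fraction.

Choose coordinates E = (0, 0), H = (1, 0), Z = (0, 1), L = (5, 2).
1. N is the centroid of triangle EZH ⇒ N = (1/3, 1/3)
2. F is the centroid of triangle ELN ⇒ F = (16/9, 7/9)
3. C lies on line LF with LC:CF = 5:1 ⇒ C = (125/54, 53/54)
4. A is the centroid of triangle ZCN ⇒ A = (143/162, 125/162)
5. V is where the line through E parallel to LC meets line NF ⇒ V = (29/9, 11/9)
through H parallel to ZA: direction (143/162, -37/162); meets VC at J = (-761/3672, 1147/3672)
J = V + t·(C−V) with t = 257/68

t = 257/68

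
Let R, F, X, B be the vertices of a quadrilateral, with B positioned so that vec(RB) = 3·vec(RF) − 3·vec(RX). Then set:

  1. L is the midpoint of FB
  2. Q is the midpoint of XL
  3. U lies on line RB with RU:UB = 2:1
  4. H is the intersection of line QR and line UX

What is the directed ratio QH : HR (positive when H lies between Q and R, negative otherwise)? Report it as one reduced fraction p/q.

QH:HR = 1/4

Set R = (0, 0), F = (1, 0), X = (0, 1), B = (3, -3); any affine frame gives the same invariant.
1. L is the midpoint of FB ⇒ L = (2, -3/2)
2. Q is the midpoint of XL ⇒ Q = (1, -1/4)
3. U lies on line RB with RU:UB = 2:1 ⇒ U = (2, -2)
4. H is the intersection of line QR and line UX ⇒ H = (4/5, -1/5)
H = Q + t·(R−Q) with t = 1/5, so QH:HR = t:(1−t) = 1/5:4/5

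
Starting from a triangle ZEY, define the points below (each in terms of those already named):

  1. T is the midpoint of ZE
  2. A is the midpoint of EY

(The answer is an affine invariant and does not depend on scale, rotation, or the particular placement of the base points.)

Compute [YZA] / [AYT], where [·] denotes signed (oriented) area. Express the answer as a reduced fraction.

Assign Z = (0, 0), E = (1, 0), Y = (0, 1) — the answer is frame-independent, so this choice is without loss of generality.
1. T is the midpoint of ZE ⇒ T = (1/2, 0)
2. A is the midpoint of EY ⇒ A = (1/2, 1/2)
2·[YZA] = 1/2, 2·[AYT] = 1/4
[YZA]:[AYT] = 1/2:1/4 = 2

[YZA]:[AYT] = 2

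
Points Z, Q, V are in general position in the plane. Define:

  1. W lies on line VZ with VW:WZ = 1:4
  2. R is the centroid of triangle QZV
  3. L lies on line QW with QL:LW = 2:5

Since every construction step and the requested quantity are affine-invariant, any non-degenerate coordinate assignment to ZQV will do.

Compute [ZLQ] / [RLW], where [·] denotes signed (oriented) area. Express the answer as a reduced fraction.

Set Z = (0, 0), Q = (1, 0), V = (0, 1); any affine frame gives the same invariant.
1. W lies on line VZ with VW:WZ = 1:4 ⇒ W = (0, 4/5)
2. R is the centroid of triangle QZV ⇒ R = (1/3, 1/3)
3. L lies on line QW with QL:LW = 2:5 ⇒ L = (5/7, 8/35)
2·[ZLQ] = -8/35, 2·[RLW] = 1/7
[ZLQ]:[RLW] = -8/35:1/7 = -8/5

[ZLQ]:[RLW] = -8/5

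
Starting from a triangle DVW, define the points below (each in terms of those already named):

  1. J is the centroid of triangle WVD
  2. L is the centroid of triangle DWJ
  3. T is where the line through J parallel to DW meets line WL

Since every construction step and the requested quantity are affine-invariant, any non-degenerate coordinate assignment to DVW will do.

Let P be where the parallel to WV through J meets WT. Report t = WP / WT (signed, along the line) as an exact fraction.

Choose coordinates D = (0, 0), V = (1, 0), W = (0, 1).
1. J is the centroid of triangle WVD ⇒ J = (1/3, 1/3)
2. L is the centroid of triangle DWJ ⇒ L = (1/9, 4/9)
3. T is where the line through J parallel to DW meets line WL ⇒ T = (1/3, -2/3)
through J parallel to WV: direction (1, -1); meets WT at P = (1/12, 7/12)
P = W + t·(T−W) with t = 1/4

t = 1/4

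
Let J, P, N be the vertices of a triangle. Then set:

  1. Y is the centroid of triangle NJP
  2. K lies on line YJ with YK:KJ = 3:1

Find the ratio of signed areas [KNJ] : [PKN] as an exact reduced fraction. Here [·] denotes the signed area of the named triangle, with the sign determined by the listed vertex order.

[KNJ]:[PKN] = -1/10

Work in coordinates with J = (0, 0), P = (1, 0), N = (0, 1).
1. Y is the centroid of triangle NJP ⇒ Y = (1/3, 1/3)
2. K lies on line YJ with YK:KJ = 3:1 ⇒ K = (1/12, 1/12)
2·[KNJ] = 1/12, 2·[PKN] = -5/6
[KNJ]:[PKN] = 1/12:-5/6 = -1/10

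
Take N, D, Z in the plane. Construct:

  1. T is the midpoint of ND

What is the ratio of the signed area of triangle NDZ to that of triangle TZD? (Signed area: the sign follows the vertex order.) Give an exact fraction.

Set N = (0, 0), D = (1, 0), Z = (0, 1); any affine frame gives the same invariant.
1. T is the midpoint of ND ⇒ T = (1/2, 0)
2·[NDZ] = 1, 2·[TZD] = -1/2
[NDZ]:[TZD] = 1:-1/2 = -2

[NDZ]:[TZD] = -2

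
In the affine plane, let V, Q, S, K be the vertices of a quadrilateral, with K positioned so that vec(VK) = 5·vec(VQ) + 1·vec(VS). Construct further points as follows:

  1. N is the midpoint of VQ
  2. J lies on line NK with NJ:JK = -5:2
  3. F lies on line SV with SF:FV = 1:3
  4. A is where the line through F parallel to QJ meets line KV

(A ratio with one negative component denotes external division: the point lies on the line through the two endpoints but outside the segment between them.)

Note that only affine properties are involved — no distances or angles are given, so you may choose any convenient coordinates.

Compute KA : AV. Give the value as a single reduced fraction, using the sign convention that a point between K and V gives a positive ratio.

Set V = (0, 0), Q = (1, 0), S = (0, 1), K = (5, 1); any affine frame gives the same invariant.
1. N is the midpoint of VQ ⇒ N = (1/2, 0)
2. J lies on line NK with NJ:JK = -5:2 ⇒ J = (8, 5/3)
3. F lies on line SV with SF:FV = 1:3 ⇒ F = (0, 3/4)
4. A is where the line through F parallel to QJ meets line KV ⇒ A = (-315/16, -63/16)
A = K + t·(V−K) with t = 79/16, so KA:AV = t:(1−t) = 79/16:-63/16

KA:AV = -79/63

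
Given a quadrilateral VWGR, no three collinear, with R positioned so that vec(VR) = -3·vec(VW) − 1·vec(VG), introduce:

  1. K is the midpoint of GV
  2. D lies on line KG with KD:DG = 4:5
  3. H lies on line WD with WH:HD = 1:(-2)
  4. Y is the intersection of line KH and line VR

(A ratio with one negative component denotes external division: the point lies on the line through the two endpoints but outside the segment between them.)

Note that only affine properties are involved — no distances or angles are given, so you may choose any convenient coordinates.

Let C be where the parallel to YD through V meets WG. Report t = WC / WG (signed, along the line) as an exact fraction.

Set V = (0, 0), W = (1, 0), G = (0, 1), R = (-3, -1); any affine frame gives the same invariant.
1. K is the midpoint of GV ⇒ K = (0, 1/2)
2. D lies on line KG with KD:DG = 4:5 ⇒ D = (0, 13/18)
3. H lies on line WD with WH:HD = 1:(-2) ⇒ H = (2, -13/18)
4. Y is the intersection of line KH and line VR ⇒ Y = (9/17, 3/17)
through V parallel to YD: direction (-9/17, 167/306); meets WG at C = (-162/5, 167/5)
C = W + t·(G−W) with t = 167/5

t = 167/5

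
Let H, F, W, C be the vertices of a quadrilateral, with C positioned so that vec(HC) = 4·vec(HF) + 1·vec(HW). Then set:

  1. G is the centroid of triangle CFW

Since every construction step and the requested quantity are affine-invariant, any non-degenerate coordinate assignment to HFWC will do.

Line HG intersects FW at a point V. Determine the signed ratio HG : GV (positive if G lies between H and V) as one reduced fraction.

HG:GV = -7/4

Assign H = (0, 0), F = (1, 0), W = (0, 1), C = (4, 1) — the answer is frame-independent, so this choice is without loss of generality.
1. G is the centroid of triangle CFW ⇒ G = (5/3, 2/3)
line HG meets FW at V = (5/7, 2/7)
G = H + t·(V−H) with t = 7/3, so HG:GV = 7/3:-4/3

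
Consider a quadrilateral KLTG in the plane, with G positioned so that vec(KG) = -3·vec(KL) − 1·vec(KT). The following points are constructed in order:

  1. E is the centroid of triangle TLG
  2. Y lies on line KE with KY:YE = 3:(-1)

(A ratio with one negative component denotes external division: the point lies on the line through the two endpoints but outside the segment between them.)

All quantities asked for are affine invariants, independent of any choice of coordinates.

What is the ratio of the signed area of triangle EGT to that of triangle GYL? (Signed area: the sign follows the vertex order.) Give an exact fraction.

Choose coordinates K = (0, 0), L = (1, 0), T = (0, 1), G = (-3, -1).
1. E is the centroid of triangle TLG ⇒ E = (-2/3, 0)
2. Y lies on line KE with KY:YE = 3:(-1) ⇒ Y = (-1, 0)
2·[EGT] = -5/3, 2·[GYL] = -2
[EGT]:[GYL] = -5/3:-2 = 5/6

[EGT]:[GYL] = 5/6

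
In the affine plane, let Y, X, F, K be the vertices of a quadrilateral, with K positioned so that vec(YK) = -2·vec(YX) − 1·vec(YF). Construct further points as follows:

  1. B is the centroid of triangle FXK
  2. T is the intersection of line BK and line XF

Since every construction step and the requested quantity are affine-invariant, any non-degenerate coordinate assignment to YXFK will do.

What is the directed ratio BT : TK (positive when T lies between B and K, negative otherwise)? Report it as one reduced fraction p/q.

Work in coordinates with Y = (0, 0), X = (1, 0), F = (0, 1), K = (-2, -1).
1. B is the centroid of triangle FXK ⇒ B = (-1/3, 0)
2. T is the intersection of line BK and line XF ⇒ T = (1/2, 1/2)
T = B + t·(K−B) with t = -1/2, so BT:TK = t:(1−t) = -1/2:3/2

BT:TK = -1/3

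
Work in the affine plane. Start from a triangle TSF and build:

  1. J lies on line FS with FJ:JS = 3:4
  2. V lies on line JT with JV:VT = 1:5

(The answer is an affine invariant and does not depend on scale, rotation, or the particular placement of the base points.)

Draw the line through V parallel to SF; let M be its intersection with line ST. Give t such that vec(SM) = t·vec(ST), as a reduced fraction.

t = 1/6

Set T = (0, 0), S = (1, 0), F = (0, 1); any affine frame gives the same invariant.
1. J lies on line FS with FJ:JS = 3:4 ⇒ J = (3/7, 4/7)
2. V lies on line JT with JV:VT = 1:5 ⇒ V = (5/14, 10/21)
through V parallel to SF: direction (-1, 1); meets ST at M = (5/6, 0)
M = S + t·(T−S) with t = 1/6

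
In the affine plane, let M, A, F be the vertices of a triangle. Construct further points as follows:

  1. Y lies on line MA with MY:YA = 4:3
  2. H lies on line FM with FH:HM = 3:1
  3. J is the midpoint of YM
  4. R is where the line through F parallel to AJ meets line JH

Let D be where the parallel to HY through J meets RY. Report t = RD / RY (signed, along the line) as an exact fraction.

Choose coordinates M = (0, 0), A = (1, 0), F = (0, 1).
1. Y lies on line MA with MY:YA = 4:3 ⇒ Y = (4/7, 0)
2. H lies on line FM with FH:HM = 3:1 ⇒ H = (0, 1/4)
3. J is the midpoint of YM ⇒ J = (2/7, 0)
4. R is where the line through F parallel to AJ meets line JH ⇒ R = (-6/7, 1)
through J parallel to HY: direction (4/7, -1/4); meets RY at D = (22/21, -1/3)
D = R + t·(Y−R) with t = 4/3

t = 4/3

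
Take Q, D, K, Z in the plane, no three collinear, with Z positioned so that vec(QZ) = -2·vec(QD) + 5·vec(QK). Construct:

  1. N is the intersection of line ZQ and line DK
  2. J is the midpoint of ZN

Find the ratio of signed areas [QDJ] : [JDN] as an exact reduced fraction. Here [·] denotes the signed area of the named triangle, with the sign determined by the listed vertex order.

Assign Q = (0, 0), D = (1, 0), K = (0, 1), Z = (-2, 5) — the answer is frame-independent, so this choice is without loss of generality.
1. N is the intersection of line ZQ and line DK ⇒ N = (-2/3, 5/3)
2. J is the midpoint of ZN ⇒ J = (-4/3, 10/3)
2·[QDJ] = 10/3, 2·[JDN] = -5/3
[QDJ]:[JDN] = 10/3:-5/3 = -2

[QDJ]:[JDN] = -2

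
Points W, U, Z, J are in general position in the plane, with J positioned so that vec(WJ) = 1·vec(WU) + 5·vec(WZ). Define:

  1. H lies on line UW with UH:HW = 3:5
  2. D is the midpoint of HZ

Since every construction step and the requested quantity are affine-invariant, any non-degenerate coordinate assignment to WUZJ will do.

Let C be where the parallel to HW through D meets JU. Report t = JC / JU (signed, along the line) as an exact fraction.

t = 9/10

Set W = (0, 0), U = (1, 0), Z = (0, 1), J = (1, 5); any affine frame gives the same invariant.
1. H lies on line UW with UH:HW = 3:5 ⇒ H = (5/8, 0)
2. D is the midpoint of HZ ⇒ D = (5/16, 1/2)
through D parallel to HW: direction (-5/8, 0); meets JU at C = (1, 1/2)
C = J + t·(U−J) with t = 9/10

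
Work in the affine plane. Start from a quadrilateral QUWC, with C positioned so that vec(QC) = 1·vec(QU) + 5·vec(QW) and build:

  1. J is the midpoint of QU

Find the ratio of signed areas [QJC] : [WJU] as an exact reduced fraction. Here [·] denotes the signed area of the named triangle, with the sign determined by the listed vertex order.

Work in coordinates with Q = (0, 0), U = (1, 0), W = (0, 1), C = (1, 5).
1. J is the midpoint of QU ⇒ J = (1/2, 0)
2·[QJC] = 5/2, 2·[WJU] = 1/2
[QJC]:[WJU] = 5/2:1/2 = 5

[QJC]:[WJU] = 5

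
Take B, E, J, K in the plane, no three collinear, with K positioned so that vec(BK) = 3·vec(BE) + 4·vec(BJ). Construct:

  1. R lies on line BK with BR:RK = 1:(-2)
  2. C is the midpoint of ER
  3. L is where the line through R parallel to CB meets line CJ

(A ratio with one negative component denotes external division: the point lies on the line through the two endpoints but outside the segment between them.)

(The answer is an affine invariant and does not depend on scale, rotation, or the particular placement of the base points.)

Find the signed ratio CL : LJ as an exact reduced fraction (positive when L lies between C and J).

CL:LJ = -2

Set B = (0, 0), E = (1, 0), J = (0, 1), K = (3, 4); any affine frame gives the same invariant.
1. R lies on line BK with BR:RK = 1:(-2) ⇒ R = (-3, -4)
2. C is the midpoint of ER ⇒ C = (-1, -2)
3. L is where the line through R parallel to CB meets line CJ ⇒ L = (1, 4)
L = C + t·(J−C) with t = 2, so CL:LJ = t:(1−t) = 2:-1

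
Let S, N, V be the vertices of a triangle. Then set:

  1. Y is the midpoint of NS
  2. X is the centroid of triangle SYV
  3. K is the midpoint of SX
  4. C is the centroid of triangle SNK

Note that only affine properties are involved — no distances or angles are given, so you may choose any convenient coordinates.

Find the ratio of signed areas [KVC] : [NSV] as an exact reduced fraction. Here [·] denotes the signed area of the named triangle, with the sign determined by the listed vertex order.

[KVC]:[NSV] = 2/9

Work in coordinates with S = (0, 0), N = (1, 0), V = (0, 1).
1. Y is the midpoint of NS ⇒ Y = (1/2, 0)
2. X is the centroid of triangle SYV ⇒ X = (1/6, 1/3)
3. K is the midpoint of SX ⇒ K = (1/12, 1/6)
4. C is the centroid of triangle SNK ⇒ C = (13/36, 1/18)
2·[KVC] = -2/9, 2·[NSV] = -1
[KVC]:[NSV] = -2/9:-1 = 2/9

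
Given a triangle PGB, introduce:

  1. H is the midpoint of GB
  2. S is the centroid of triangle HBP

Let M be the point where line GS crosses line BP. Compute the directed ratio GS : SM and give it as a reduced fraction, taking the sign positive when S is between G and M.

Assign P = (0, 0), G = (1, 0), B = (0, 1) — the answer is frame-independent, so this choice is without loss of generality.
1. H is the midpoint of GB ⇒ H = (1/2, 1/2)
2. S is the centroid of triangle HBP ⇒ S = (1/6, 1/2)
line GS meets BP at M = (0, 3/5)
S = G + t·(M−G) with t = 5/6, so GS:SM = 5/6:1/6

GS:SM = 5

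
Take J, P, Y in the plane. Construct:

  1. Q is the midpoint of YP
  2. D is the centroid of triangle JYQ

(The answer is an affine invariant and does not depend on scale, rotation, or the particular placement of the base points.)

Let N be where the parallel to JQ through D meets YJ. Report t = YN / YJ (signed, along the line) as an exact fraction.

t = 2/3

Work in coordinates with J = (0, 0), P = (1, 0), Y = (0, 1).
1. Q is the midpoint of YP ⇒ Q = (1/2, 1/2)
2. D is the centroid of triangle JYQ ⇒ D = (1/6, 1/2)
through D parallel to JQ: direction (1/2, 1/2); meets YJ at N = (0, 1/3)
N = Y + t·(J−Y) with t = 2/3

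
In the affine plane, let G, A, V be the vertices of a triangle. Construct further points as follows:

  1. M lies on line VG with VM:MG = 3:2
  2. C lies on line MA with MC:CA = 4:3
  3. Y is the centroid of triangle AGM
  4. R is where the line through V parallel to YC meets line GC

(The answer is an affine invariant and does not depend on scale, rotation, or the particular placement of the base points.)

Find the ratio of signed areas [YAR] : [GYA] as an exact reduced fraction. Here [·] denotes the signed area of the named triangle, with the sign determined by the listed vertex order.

[YAR]:[GYA] = -118/7

Assign G = (0, 0), A = (1, 0), V = (0, 1) — the answer is frame-independent, so this choice is without loss of generality.
1. M lies on line VG with VM:MG = 3:2 ⇒ M = (0, 2/5)
2. C lies on line MA with MC:CA = 4:3 ⇒ C = (4/7, 6/35)
3. Y is the centroid of triangle AGM ⇒ Y = (1/3, 2/15)
4. R is where the line through V parallel to YC meets line GC ⇒ R = (50/7, 15/7)
2·[YAR] = 236/105, 2·[GYA] = -2/15
[YAR]:[GYA] = 236/105:-2/15 = -118/7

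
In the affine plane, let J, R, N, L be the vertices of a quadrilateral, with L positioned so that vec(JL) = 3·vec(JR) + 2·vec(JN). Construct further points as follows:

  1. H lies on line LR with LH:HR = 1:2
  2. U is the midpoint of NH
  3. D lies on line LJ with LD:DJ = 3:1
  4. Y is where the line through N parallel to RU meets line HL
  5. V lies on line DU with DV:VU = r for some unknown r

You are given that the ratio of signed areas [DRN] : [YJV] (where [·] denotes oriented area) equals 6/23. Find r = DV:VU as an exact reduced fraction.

Work in coordinates with J = (0, 0), R = (1, 0), N = (0, 1), L = (3, 2).
1. H lies on line LR with LH:HR = 1:2 ⇒ H = (7/3, 4/3)
2. U is the midpoint of NH ⇒ U = (7/6, 7/6)
3. D lies on line LJ with LD:DJ = 3:1 ⇒ D = (3/4, 1/2)
4. Y is where the line through N parallel to RU meets line HL ⇒ Y = (-1/3, -4/3)
5. With DV:VU = r, write λ = r/(r+1) so V = D + λ·(U−D); V is affine-linear in λ
Every point depending on V is an affine combination of V and λ-independent points, so each such coordinate is linear in λ; the λ² term in each signed area is a multiple of (U−D)×(U−D) = 0, so 2·[DRN] and 2·[YJV] are each linear in λ. Evaluating at λ=0 and λ=1:
  2·[DRN] = -1/4,   2·[YJV] = -1/3·λ − 5/6
So [DRN]:[YJV] = (-1/4) / (-1/3·λ − 5/6). Setting this equal to 6/23:
  -1/4 = 6/23·(-1/3·λ − 5/6)  ⇒  λ = 3/8
Then r = λ/(1−λ) = (3/8)/(5/8) = 3/5. Check: with r = 3/5, V = (29/32, 3/4) and [DRN]:[YJV] = 6/23 as required.

r = 3/5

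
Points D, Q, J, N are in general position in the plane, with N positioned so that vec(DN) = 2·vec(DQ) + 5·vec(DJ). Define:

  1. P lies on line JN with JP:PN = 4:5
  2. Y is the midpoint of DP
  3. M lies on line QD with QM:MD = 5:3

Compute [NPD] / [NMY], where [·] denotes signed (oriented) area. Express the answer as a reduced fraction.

[NPD]:[NMY] = -32/55

Assign D = (0, 0), Q = (1, 0), J = (0, 1), N = (2, 5) — the answer is frame-independent, so this choice is without loss of generality.
1. P lies on line JN with JP:PN = 4:5 ⇒ P = (8/9, 25/9)
2. Y is the midpoint of DP ⇒ Y = (4/9, 25/18)
3. M lies on line QD with QM:MD = 5:3 ⇒ M = (3/8, 0)
2·[NPD] = 10/9, 2·[NMY] = -275/144
[NPD]:[NMY] = 10/9:-275/144 = -32/55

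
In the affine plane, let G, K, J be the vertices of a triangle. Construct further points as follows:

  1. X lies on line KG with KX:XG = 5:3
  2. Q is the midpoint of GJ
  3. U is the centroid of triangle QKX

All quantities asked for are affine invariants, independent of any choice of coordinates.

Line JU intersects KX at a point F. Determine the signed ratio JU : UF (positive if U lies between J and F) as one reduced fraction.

JU:UF = 5

Assign G = (0, 0), K = (1, 0), J = (0, 1) — the answer is frame-independent, so this choice is without loss of generality.
1. X lies on line KG with KX:XG = 5:3 ⇒ X = (3/8, 0)
2. Q is the midpoint of GJ ⇒ Q = (0, 1/2)
3. U is the centroid of triangle QKX ⇒ U = (11/24, 1/6)
line JU meets KX at F = (11/20, 0)
U = J + t·(F−J) with t = 5/6, so JU:UF = 5/6:1/6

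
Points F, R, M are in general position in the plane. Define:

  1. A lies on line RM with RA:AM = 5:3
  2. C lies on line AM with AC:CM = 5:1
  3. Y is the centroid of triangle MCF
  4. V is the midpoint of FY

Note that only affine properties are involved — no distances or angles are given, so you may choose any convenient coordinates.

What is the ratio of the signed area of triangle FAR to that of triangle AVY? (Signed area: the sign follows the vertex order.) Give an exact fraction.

[FAR]:[AVY] = 60/11

Work in coordinates with F = (0, 0), R = (1, 0), M = (0, 1).
1. A lies on line RM with RA:AM = 5:3 ⇒ A = (3/8, 5/8)
2. C lies on line AM with AC:CM = 5:1 ⇒ C = (1/16, 15/16)
3. Y is the centroid of triangle MCF ⇒ Y = (1/48, 31/48)
4. V is the midpoint of FY ⇒ V = (1/96, 31/96)
2·[FAR] = -5/8, 2·[AVY] = -11/96
[FAR]:[AVY] = -5/8:-11/96 = 60/11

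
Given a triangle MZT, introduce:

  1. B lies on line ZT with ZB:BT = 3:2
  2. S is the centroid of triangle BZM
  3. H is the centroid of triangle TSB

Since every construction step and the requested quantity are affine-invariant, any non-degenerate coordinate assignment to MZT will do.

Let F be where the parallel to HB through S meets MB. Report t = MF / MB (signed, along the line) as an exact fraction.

t = 1/3

Set M = (0, 0), Z = (1, 0), T = (0, 1); any affine frame gives the same invariant.
1. B lies on line ZT with ZB:BT = 3:2 ⇒ B = (2/5, 3/5)
2. S is the centroid of triangle BZM ⇒ S = (7/15, 1/5)
3. H is the centroid of triangle TSB ⇒ H = (13/45, 3/5)
through S parallel to HB: direction (1/9, 0); meets MB at F = (2/15, 1/5)
F = M + t·(B−M) with t = 1/3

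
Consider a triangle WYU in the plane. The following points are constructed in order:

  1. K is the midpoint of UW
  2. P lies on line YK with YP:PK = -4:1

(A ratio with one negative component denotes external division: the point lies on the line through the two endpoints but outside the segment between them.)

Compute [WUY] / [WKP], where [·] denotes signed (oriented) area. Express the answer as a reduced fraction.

[WUY]:[WKP] = -6

Work in coordinates with W = (0, 0), Y = (1, 0), U = (0, 1).
1. K is the midpoint of UW ⇒ K = (0, 1/2)
2. P lies on line YK with YP:PK = -4:1 ⇒ P = (-1/3, 2/3)
2·[WUY] = -1, 2·[WKP] = 1/6
[WUY]:[WKP] = -1:1/6 = -6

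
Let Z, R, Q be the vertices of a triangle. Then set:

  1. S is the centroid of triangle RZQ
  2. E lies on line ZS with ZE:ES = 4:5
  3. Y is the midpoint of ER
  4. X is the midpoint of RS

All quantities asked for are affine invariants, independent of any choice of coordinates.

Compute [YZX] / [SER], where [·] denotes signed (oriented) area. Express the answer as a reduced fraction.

[YZX]:[SER] = -1/4

Set Z = (0, 0), R = (1, 0), Q = (0, 1); any affine frame gives the same invariant.
1. S is the centroid of triangle RZQ ⇒ S = (1/3, 1/3)
2. E lies on line ZS with ZE:ES = 4:5 ⇒ E = (4/27, 4/27)
3. Y is the midpoint of ER ⇒ Y = (31/54, 2/27)
4. X is the midpoint of RS ⇒ X = (2/3, 1/6)
2·[YZX] = -5/108, 2·[SER] = 5/27
[YZX]:[SER] = -5/108:5/27 = -1/4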